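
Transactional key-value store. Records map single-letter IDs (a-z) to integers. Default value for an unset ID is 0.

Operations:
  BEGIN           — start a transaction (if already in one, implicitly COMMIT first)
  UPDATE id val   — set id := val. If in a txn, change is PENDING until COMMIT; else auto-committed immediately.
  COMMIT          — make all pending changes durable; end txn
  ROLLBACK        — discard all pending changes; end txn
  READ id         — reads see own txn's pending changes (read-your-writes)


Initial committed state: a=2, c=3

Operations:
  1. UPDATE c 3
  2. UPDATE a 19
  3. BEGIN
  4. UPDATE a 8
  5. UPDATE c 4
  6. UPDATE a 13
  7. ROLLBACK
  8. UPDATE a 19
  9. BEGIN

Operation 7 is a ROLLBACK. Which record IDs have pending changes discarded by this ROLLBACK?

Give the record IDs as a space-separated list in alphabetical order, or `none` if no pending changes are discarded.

Initial committed: {a=2, c=3}
Op 1: UPDATE c=3 (auto-commit; committed c=3)
Op 2: UPDATE a=19 (auto-commit; committed a=19)
Op 3: BEGIN: in_txn=True, pending={}
Op 4: UPDATE a=8 (pending; pending now {a=8})
Op 5: UPDATE c=4 (pending; pending now {a=8, c=4})
Op 6: UPDATE a=13 (pending; pending now {a=13, c=4})
Op 7: ROLLBACK: discarded pending ['a', 'c']; in_txn=False
Op 8: UPDATE a=19 (auto-commit; committed a=19)
Op 9: BEGIN: in_txn=True, pending={}
ROLLBACK at op 7 discards: ['a', 'c']

Answer: a c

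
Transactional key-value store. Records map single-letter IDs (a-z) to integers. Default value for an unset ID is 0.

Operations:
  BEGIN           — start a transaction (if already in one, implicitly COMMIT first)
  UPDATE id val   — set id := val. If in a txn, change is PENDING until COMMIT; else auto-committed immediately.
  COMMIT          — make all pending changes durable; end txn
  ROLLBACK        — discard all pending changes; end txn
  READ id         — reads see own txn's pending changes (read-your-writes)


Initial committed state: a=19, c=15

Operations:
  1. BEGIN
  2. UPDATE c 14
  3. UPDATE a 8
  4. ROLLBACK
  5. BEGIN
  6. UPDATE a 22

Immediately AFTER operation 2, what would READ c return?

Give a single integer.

Initial committed: {a=19, c=15}
Op 1: BEGIN: in_txn=True, pending={}
Op 2: UPDATE c=14 (pending; pending now {c=14})
After op 2: visible(c) = 14 (pending={c=14}, committed={a=19, c=15})

Answer: 14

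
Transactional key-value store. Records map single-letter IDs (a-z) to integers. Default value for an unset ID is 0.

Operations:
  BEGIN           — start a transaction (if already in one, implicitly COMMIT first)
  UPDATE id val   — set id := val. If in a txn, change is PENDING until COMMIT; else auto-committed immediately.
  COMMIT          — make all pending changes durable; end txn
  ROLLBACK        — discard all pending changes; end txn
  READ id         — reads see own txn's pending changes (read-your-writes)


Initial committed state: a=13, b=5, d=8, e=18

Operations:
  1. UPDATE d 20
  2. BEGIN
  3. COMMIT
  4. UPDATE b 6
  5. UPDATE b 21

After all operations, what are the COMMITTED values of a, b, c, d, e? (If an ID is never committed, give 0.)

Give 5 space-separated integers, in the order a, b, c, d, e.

Initial committed: {a=13, b=5, d=8, e=18}
Op 1: UPDATE d=20 (auto-commit; committed d=20)
Op 2: BEGIN: in_txn=True, pending={}
Op 3: COMMIT: merged [] into committed; committed now {a=13, b=5, d=20, e=18}
Op 4: UPDATE b=6 (auto-commit; committed b=6)
Op 5: UPDATE b=21 (auto-commit; committed b=21)
Final committed: {a=13, b=21, d=20, e=18}

Answer: 13 21 0 20 18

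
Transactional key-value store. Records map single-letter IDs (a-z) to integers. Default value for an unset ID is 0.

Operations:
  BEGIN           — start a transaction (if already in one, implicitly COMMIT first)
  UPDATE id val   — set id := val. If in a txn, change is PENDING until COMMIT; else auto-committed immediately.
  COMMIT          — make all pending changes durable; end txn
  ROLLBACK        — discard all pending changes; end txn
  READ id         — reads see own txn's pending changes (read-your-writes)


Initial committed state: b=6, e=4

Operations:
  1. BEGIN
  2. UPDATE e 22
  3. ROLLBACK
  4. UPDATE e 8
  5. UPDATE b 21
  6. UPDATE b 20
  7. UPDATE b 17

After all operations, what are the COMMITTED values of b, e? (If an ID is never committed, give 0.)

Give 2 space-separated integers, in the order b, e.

Answer: 17 8

Derivation:
Initial committed: {b=6, e=4}
Op 1: BEGIN: in_txn=True, pending={}
Op 2: UPDATE e=22 (pending; pending now {e=22})
Op 3: ROLLBACK: discarded pending ['e']; in_txn=False
Op 4: UPDATE e=8 (auto-commit; committed e=8)
Op 5: UPDATE b=21 (auto-commit; committed b=21)
Op 6: UPDATE b=20 (auto-commit; committed b=20)
Op 7: UPDATE b=17 (auto-commit; committed b=17)
Final committed: {b=17, e=8}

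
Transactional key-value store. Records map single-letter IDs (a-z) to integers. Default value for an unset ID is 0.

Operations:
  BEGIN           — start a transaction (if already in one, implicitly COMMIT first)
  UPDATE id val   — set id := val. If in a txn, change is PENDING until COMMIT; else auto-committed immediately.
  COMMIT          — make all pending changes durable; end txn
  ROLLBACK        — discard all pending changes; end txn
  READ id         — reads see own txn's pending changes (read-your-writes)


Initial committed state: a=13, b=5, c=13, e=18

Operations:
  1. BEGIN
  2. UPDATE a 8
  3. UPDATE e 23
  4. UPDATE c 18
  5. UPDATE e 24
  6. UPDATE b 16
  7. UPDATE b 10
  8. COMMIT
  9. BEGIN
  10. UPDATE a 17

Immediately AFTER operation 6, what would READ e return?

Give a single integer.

Answer: 24

Derivation:
Initial committed: {a=13, b=5, c=13, e=18}
Op 1: BEGIN: in_txn=True, pending={}
Op 2: UPDATE a=8 (pending; pending now {a=8})
Op 3: UPDATE e=23 (pending; pending now {a=8, e=23})
Op 4: UPDATE c=18 (pending; pending now {a=8, c=18, e=23})
Op 5: UPDATE e=24 (pending; pending now {a=8, c=18, e=24})
Op 6: UPDATE b=16 (pending; pending now {a=8, b=16, c=18, e=24})
After op 6: visible(e) = 24 (pending={a=8, b=16, c=18, e=24}, committed={a=13, b=5, c=13, e=18})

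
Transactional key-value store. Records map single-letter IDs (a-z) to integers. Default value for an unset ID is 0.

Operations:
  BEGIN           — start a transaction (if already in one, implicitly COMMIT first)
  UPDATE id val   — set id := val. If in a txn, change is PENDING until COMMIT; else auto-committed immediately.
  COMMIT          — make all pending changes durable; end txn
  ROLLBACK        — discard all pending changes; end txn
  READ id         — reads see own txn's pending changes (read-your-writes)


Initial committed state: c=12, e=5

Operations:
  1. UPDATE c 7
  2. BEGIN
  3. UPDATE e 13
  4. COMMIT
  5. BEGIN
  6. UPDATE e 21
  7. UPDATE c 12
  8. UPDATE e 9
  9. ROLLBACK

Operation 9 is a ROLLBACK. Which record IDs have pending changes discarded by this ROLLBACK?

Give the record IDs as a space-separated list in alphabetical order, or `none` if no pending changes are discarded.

Initial committed: {c=12, e=5}
Op 1: UPDATE c=7 (auto-commit; committed c=7)
Op 2: BEGIN: in_txn=True, pending={}
Op 3: UPDATE e=13 (pending; pending now {e=13})
Op 4: COMMIT: merged ['e'] into committed; committed now {c=7, e=13}
Op 5: BEGIN: in_txn=True, pending={}
Op 6: UPDATE e=21 (pending; pending now {e=21})
Op 7: UPDATE c=12 (pending; pending now {c=12, e=21})
Op 8: UPDATE e=9 (pending; pending now {c=12, e=9})
Op 9: ROLLBACK: discarded pending ['c', 'e']; in_txn=False
ROLLBACK at op 9 discards: ['c', 'e']

Answer: c e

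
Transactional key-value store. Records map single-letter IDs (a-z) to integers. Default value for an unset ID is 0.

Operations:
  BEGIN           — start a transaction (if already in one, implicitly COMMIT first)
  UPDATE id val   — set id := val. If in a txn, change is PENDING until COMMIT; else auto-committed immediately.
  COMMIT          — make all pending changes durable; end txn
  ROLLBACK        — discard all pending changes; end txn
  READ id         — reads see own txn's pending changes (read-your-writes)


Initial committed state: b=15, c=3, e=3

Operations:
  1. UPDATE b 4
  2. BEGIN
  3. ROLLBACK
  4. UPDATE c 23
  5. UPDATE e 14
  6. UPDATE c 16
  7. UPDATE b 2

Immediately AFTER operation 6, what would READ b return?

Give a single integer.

Answer: 4

Derivation:
Initial committed: {b=15, c=3, e=3}
Op 1: UPDATE b=4 (auto-commit; committed b=4)
Op 2: BEGIN: in_txn=True, pending={}
Op 3: ROLLBACK: discarded pending []; in_txn=False
Op 4: UPDATE c=23 (auto-commit; committed c=23)
Op 5: UPDATE e=14 (auto-commit; committed e=14)
Op 6: UPDATE c=16 (auto-commit; committed c=16)
After op 6: visible(b) = 4 (pending={}, committed={b=4, c=16, e=14})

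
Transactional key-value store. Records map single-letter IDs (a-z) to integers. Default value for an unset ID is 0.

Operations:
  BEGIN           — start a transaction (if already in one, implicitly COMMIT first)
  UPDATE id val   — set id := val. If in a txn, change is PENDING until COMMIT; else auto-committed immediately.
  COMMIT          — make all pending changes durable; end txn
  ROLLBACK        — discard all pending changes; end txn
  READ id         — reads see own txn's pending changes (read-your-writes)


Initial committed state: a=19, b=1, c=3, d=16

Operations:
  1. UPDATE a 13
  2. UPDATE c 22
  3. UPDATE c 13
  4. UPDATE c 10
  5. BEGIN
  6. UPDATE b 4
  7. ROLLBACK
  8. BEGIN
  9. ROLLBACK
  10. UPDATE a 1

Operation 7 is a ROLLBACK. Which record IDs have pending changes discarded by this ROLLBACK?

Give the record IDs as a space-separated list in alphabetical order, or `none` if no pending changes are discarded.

Answer: b

Derivation:
Initial committed: {a=19, b=1, c=3, d=16}
Op 1: UPDATE a=13 (auto-commit; committed a=13)
Op 2: UPDATE c=22 (auto-commit; committed c=22)
Op 3: UPDATE c=13 (auto-commit; committed c=13)
Op 4: UPDATE c=10 (auto-commit; committed c=10)
Op 5: BEGIN: in_txn=True, pending={}
Op 6: UPDATE b=4 (pending; pending now {b=4})
Op 7: ROLLBACK: discarded pending ['b']; in_txn=False
Op 8: BEGIN: in_txn=True, pending={}
Op 9: ROLLBACK: discarded pending []; in_txn=False
Op 10: UPDATE a=1 (auto-commit; committed a=1)
ROLLBACK at op 7 discards: ['b']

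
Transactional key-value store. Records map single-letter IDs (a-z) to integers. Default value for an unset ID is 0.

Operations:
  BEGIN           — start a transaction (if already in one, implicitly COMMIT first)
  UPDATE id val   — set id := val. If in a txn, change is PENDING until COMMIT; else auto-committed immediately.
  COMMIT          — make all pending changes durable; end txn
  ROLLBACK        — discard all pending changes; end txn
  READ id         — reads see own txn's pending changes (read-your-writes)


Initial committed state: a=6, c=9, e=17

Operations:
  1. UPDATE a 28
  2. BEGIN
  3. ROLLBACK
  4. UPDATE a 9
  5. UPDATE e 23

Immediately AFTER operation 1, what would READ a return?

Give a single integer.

Answer: 28

Derivation:
Initial committed: {a=6, c=9, e=17}
Op 1: UPDATE a=28 (auto-commit; committed a=28)
After op 1: visible(a) = 28 (pending={}, committed={a=28, c=9, e=17})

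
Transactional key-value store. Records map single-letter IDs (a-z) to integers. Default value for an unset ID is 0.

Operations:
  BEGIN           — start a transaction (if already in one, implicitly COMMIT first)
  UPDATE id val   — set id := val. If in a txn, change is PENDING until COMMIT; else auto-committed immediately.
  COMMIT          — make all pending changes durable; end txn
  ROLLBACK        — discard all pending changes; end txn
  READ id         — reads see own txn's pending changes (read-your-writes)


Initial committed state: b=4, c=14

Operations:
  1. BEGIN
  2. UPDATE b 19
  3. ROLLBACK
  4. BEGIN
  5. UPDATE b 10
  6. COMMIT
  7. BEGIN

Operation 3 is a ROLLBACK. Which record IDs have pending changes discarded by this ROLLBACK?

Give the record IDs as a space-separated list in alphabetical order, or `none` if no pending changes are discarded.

Initial committed: {b=4, c=14}
Op 1: BEGIN: in_txn=True, pending={}
Op 2: UPDATE b=19 (pending; pending now {b=19})
Op 3: ROLLBACK: discarded pending ['b']; in_txn=False
Op 4: BEGIN: in_txn=True, pending={}
Op 5: UPDATE b=10 (pending; pending now {b=10})
Op 6: COMMIT: merged ['b'] into committed; committed now {b=10, c=14}
Op 7: BEGIN: in_txn=True, pending={}
ROLLBACK at op 3 discards: ['b']

Answer: b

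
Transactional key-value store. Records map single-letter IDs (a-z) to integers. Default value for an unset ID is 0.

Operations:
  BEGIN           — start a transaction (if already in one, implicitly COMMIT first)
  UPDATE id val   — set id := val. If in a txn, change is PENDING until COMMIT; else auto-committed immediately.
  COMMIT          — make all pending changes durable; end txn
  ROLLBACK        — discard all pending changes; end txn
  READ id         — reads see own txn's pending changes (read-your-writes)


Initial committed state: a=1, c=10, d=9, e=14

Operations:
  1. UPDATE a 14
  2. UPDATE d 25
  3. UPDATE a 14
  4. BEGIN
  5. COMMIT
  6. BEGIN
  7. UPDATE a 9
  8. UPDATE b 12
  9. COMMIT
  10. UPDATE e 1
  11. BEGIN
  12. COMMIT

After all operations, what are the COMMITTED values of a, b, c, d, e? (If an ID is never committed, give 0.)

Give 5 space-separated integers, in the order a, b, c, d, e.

Initial committed: {a=1, c=10, d=9, e=14}
Op 1: UPDATE a=14 (auto-commit; committed a=14)
Op 2: UPDATE d=25 (auto-commit; committed d=25)
Op 3: UPDATE a=14 (auto-commit; committed a=14)
Op 4: BEGIN: in_txn=True, pending={}
Op 5: COMMIT: merged [] into committed; committed now {a=14, c=10, d=25, e=14}
Op 6: BEGIN: in_txn=True, pending={}
Op 7: UPDATE a=9 (pending; pending now {a=9})
Op 8: UPDATE b=12 (pending; pending now {a=9, b=12})
Op 9: COMMIT: merged ['a', 'b'] into committed; committed now {a=9, b=12, c=10, d=25, e=14}
Op 10: UPDATE e=1 (auto-commit; committed e=1)
Op 11: BEGIN: in_txn=True, pending={}
Op 12: COMMIT: merged [] into committed; committed now {a=9, b=12, c=10, d=25, e=1}
Final committed: {a=9, b=12, c=10, d=25, e=1}

Answer: 9 12 10 25 1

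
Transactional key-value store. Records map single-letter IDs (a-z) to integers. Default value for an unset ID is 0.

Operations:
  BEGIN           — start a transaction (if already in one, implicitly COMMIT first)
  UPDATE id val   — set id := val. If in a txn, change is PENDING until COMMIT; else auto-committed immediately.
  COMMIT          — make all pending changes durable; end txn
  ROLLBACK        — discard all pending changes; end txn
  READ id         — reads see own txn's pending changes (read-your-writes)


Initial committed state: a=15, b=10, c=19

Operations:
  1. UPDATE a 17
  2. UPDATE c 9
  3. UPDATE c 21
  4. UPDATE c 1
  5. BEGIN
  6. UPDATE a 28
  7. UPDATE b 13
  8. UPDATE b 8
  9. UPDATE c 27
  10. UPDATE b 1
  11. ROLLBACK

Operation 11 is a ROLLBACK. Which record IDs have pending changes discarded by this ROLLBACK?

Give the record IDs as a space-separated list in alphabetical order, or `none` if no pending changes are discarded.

Answer: a b c

Derivation:
Initial committed: {a=15, b=10, c=19}
Op 1: UPDATE a=17 (auto-commit; committed a=17)
Op 2: UPDATE c=9 (auto-commit; committed c=9)
Op 3: UPDATE c=21 (auto-commit; committed c=21)
Op 4: UPDATE c=1 (auto-commit; committed c=1)
Op 5: BEGIN: in_txn=True, pending={}
Op 6: UPDATE a=28 (pending; pending now {a=28})
Op 7: UPDATE b=13 (pending; pending now {a=28, b=13})
Op 8: UPDATE b=8 (pending; pending now {a=28, b=8})
Op 9: UPDATE c=27 (pending; pending now {a=28, b=8, c=27})
Op 10: UPDATE b=1 (pending; pending now {a=28, b=1, c=27})
Op 11: ROLLBACK: discarded pending ['a', 'b', 'c']; in_txn=False
ROLLBACK at op 11 discards: ['a', 'b', 'c']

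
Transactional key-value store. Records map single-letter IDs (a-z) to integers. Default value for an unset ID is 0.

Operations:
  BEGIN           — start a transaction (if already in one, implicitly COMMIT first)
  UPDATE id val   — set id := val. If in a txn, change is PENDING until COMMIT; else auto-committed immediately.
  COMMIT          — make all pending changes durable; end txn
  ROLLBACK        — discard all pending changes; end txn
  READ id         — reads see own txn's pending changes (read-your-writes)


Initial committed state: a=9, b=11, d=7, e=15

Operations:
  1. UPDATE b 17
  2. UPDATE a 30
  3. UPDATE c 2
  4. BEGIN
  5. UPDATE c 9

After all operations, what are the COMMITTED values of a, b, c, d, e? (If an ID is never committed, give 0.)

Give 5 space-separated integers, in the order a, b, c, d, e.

Initial committed: {a=9, b=11, d=7, e=15}
Op 1: UPDATE b=17 (auto-commit; committed b=17)
Op 2: UPDATE a=30 (auto-commit; committed a=30)
Op 3: UPDATE c=2 (auto-commit; committed c=2)
Op 4: BEGIN: in_txn=True, pending={}
Op 5: UPDATE c=9 (pending; pending now {c=9})
Final committed: {a=30, b=17, c=2, d=7, e=15}

Answer: 30 17 2 7 15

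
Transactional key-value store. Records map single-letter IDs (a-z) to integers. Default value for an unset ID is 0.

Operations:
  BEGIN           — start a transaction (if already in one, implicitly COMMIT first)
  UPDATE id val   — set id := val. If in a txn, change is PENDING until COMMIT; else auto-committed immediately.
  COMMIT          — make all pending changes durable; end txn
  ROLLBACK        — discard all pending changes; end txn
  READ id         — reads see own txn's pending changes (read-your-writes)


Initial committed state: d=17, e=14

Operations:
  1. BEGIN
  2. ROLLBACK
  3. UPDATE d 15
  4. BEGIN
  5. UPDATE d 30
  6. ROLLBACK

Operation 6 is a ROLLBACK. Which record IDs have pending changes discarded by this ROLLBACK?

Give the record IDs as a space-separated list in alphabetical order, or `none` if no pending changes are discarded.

Answer: d

Derivation:
Initial committed: {d=17, e=14}
Op 1: BEGIN: in_txn=True, pending={}
Op 2: ROLLBACK: discarded pending []; in_txn=False
Op 3: UPDATE d=15 (auto-commit; committed d=15)
Op 4: BEGIN: in_txn=True, pending={}
Op 5: UPDATE d=30 (pending; pending now {d=30})
Op 6: ROLLBACK: discarded pending ['d']; in_txn=False
ROLLBACK at op 6 discards: ['d']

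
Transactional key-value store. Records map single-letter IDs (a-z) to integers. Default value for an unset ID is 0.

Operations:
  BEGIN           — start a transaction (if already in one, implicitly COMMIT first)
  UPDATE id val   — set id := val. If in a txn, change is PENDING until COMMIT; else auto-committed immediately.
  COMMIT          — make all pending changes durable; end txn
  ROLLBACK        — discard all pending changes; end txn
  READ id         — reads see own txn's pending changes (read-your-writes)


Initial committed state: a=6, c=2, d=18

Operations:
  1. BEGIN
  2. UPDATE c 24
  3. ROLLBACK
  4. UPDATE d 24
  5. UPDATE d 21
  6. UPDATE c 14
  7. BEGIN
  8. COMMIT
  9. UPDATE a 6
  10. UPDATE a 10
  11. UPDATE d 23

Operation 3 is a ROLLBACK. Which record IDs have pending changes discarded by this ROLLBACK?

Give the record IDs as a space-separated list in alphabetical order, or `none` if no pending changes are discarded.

Initial committed: {a=6, c=2, d=18}
Op 1: BEGIN: in_txn=True, pending={}
Op 2: UPDATE c=24 (pending; pending now {c=24})
Op 3: ROLLBACK: discarded pending ['c']; in_txn=False
Op 4: UPDATE d=24 (auto-commit; committed d=24)
Op 5: UPDATE d=21 (auto-commit; committed d=21)
Op 6: UPDATE c=14 (auto-commit; committed c=14)
Op 7: BEGIN: in_txn=True, pending={}
Op 8: COMMIT: merged [] into committed; committed now {a=6, c=14, d=21}
Op 9: UPDATE a=6 (auto-commit; committed a=6)
Op 10: UPDATE a=10 (auto-commit; committed a=10)
Op 11: UPDATE d=23 (auto-commit; committed d=23)
ROLLBACK at op 3 discards: ['c']

Answer: c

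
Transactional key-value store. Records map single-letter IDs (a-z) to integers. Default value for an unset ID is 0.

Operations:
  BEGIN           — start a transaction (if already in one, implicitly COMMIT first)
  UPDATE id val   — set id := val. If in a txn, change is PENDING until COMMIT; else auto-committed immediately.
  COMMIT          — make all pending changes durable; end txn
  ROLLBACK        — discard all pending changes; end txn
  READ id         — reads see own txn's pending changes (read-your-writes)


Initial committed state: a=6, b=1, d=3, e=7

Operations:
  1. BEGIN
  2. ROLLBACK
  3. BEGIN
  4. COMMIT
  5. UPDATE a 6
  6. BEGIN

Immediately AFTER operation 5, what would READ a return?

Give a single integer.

Answer: 6

Derivation:
Initial committed: {a=6, b=1, d=3, e=7}
Op 1: BEGIN: in_txn=True, pending={}
Op 2: ROLLBACK: discarded pending []; in_txn=False
Op 3: BEGIN: in_txn=True, pending={}
Op 4: COMMIT: merged [] into committed; committed now {a=6, b=1, d=3, e=7}
Op 5: UPDATE a=6 (auto-commit; committed a=6)
After op 5: visible(a) = 6 (pending={}, committed={a=6, b=1, d=3, e=7})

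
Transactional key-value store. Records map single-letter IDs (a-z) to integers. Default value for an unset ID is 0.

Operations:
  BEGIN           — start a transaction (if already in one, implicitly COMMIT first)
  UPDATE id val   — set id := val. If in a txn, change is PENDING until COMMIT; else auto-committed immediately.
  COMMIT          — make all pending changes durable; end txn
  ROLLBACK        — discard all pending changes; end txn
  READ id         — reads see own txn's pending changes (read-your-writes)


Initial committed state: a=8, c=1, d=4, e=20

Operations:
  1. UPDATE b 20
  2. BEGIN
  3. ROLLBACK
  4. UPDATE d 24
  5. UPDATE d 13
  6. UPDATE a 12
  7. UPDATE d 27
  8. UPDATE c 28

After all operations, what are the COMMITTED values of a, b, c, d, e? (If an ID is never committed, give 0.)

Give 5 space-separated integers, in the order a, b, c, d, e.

Answer: 12 20 28 27 20

Derivation:
Initial committed: {a=8, c=1, d=4, e=20}
Op 1: UPDATE b=20 (auto-commit; committed b=20)
Op 2: BEGIN: in_txn=True, pending={}
Op 3: ROLLBACK: discarded pending []; in_txn=False
Op 4: UPDATE d=24 (auto-commit; committed d=24)
Op 5: UPDATE d=13 (auto-commit; committed d=13)
Op 6: UPDATE a=12 (auto-commit; committed a=12)
Op 7: UPDATE d=27 (auto-commit; committed d=27)
Op 8: UPDATE c=28 (auto-commit; committed c=28)
Final committed: {a=12, b=20, c=28, d=27, e=20}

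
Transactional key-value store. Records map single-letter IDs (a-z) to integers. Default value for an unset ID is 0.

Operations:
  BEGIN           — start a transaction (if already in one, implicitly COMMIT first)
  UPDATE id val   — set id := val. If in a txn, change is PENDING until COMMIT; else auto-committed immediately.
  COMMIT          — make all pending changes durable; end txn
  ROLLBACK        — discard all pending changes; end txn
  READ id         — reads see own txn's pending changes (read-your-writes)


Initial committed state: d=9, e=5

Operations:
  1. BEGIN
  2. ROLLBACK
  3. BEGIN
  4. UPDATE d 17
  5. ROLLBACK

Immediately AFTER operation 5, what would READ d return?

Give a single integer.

Answer: 9

Derivation:
Initial committed: {d=9, e=5}
Op 1: BEGIN: in_txn=True, pending={}
Op 2: ROLLBACK: discarded pending []; in_txn=False
Op 3: BEGIN: in_txn=True, pending={}
Op 4: UPDATE d=17 (pending; pending now {d=17})
Op 5: ROLLBACK: discarded pending ['d']; in_txn=False
After op 5: visible(d) = 9 (pending={}, committed={d=9, e=5})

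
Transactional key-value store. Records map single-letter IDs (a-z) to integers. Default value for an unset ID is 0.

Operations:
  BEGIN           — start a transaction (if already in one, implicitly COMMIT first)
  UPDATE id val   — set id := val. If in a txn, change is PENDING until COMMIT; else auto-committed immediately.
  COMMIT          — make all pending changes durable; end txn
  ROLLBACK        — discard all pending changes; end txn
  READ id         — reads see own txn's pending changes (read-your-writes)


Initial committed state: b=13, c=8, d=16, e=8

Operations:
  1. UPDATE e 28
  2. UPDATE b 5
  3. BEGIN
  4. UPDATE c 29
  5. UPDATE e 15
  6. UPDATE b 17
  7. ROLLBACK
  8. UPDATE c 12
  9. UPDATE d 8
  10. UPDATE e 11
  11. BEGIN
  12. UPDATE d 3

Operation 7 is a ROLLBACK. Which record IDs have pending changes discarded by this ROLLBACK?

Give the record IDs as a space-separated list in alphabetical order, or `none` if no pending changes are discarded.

Answer: b c e

Derivation:
Initial committed: {b=13, c=8, d=16, e=8}
Op 1: UPDATE e=28 (auto-commit; committed e=28)
Op 2: UPDATE b=5 (auto-commit; committed b=5)
Op 3: BEGIN: in_txn=True, pending={}
Op 4: UPDATE c=29 (pending; pending now {c=29})
Op 5: UPDATE e=15 (pending; pending now {c=29, e=15})
Op 6: UPDATE b=17 (pending; pending now {b=17, c=29, e=15})
Op 7: ROLLBACK: discarded pending ['b', 'c', 'e']; in_txn=False
Op 8: UPDATE c=12 (auto-commit; committed c=12)
Op 9: UPDATE d=8 (auto-commit; committed d=8)
Op 10: UPDATE e=11 (auto-commit; committed e=11)
Op 11: BEGIN: in_txn=True, pending={}
Op 12: UPDATE d=3 (pending; pending now {d=3})
ROLLBACK at op 7 discards: ['b', 'c', 'e']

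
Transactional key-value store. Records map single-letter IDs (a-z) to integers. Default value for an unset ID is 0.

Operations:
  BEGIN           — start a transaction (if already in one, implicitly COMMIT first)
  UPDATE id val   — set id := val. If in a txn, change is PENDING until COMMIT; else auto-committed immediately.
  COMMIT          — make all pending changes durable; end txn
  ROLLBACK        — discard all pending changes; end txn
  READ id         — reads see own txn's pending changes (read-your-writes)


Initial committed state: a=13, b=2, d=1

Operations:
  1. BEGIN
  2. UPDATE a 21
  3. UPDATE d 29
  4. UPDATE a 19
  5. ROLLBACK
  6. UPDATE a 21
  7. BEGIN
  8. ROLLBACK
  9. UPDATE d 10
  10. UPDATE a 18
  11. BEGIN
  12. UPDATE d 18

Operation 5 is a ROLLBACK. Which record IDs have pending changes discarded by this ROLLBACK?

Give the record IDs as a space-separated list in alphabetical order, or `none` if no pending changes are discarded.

Initial committed: {a=13, b=2, d=1}
Op 1: BEGIN: in_txn=True, pending={}
Op 2: UPDATE a=21 (pending; pending now {a=21})
Op 3: UPDATE d=29 (pending; pending now {a=21, d=29})
Op 4: UPDATE a=19 (pending; pending now {a=19, d=29})
Op 5: ROLLBACK: discarded pending ['a', 'd']; in_txn=False
Op 6: UPDATE a=21 (auto-commit; committed a=21)
Op 7: BEGIN: in_txn=True, pending={}
Op 8: ROLLBACK: discarded pending []; in_txn=False
Op 9: UPDATE d=10 (auto-commit; committed d=10)
Op 10: UPDATE a=18 (auto-commit; committed a=18)
Op 11: BEGIN: in_txn=True, pending={}
Op 12: UPDATE d=18 (pending; pending now {d=18})
ROLLBACK at op 5 discards: ['a', 'd']

Answer: a d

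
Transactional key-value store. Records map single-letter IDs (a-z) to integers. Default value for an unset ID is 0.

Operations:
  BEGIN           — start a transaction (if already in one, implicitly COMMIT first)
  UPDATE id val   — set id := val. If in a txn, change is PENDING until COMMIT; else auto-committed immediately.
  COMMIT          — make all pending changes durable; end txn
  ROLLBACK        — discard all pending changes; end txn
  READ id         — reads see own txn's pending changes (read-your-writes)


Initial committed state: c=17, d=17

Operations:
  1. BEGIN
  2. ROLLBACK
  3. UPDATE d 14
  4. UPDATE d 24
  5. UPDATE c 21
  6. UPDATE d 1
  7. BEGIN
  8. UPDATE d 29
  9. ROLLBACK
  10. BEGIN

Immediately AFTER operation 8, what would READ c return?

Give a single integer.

Initial committed: {c=17, d=17}
Op 1: BEGIN: in_txn=True, pending={}
Op 2: ROLLBACK: discarded pending []; in_txn=False
Op 3: UPDATE d=14 (auto-commit; committed d=14)
Op 4: UPDATE d=24 (auto-commit; committed d=24)
Op 5: UPDATE c=21 (auto-commit; committed c=21)
Op 6: UPDATE d=1 (auto-commit; committed d=1)
Op 7: BEGIN: in_txn=True, pending={}
Op 8: UPDATE d=29 (pending; pending now {d=29})
After op 8: visible(c) = 21 (pending={d=29}, committed={c=21, d=1})

Answer: 21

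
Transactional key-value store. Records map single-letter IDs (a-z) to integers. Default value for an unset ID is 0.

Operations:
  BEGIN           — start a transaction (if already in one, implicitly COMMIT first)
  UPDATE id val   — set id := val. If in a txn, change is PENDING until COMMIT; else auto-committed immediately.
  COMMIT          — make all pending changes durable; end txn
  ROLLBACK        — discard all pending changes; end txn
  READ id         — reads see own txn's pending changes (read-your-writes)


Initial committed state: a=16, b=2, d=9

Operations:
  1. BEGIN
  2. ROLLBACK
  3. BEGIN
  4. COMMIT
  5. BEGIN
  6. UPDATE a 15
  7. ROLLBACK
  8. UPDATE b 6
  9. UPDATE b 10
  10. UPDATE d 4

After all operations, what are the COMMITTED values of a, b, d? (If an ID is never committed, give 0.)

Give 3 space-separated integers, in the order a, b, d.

Initial committed: {a=16, b=2, d=9}
Op 1: BEGIN: in_txn=True, pending={}
Op 2: ROLLBACK: discarded pending []; in_txn=False
Op 3: BEGIN: in_txn=True, pending={}
Op 4: COMMIT: merged [] into committed; committed now {a=16, b=2, d=9}
Op 5: BEGIN: in_txn=True, pending={}
Op 6: UPDATE a=15 (pending; pending now {a=15})
Op 7: ROLLBACK: discarded pending ['a']; in_txn=False
Op 8: UPDATE b=6 (auto-commit; committed b=6)
Op 9: UPDATE b=10 (auto-commit; committed b=10)
Op 10: UPDATE d=4 (auto-commit; committed d=4)
Final committed: {a=16, b=10, d=4}

Answer: 16 10 4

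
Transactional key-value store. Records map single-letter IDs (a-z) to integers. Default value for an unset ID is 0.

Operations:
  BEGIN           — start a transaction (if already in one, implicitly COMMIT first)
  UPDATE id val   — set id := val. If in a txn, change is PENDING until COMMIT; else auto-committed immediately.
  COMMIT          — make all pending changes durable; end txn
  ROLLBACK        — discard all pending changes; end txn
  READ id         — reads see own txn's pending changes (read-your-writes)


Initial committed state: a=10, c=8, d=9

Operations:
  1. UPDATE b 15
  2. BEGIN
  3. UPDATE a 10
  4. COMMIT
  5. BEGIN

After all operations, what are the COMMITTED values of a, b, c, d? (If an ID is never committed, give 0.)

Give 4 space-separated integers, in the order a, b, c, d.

Initial committed: {a=10, c=8, d=9}
Op 1: UPDATE b=15 (auto-commit; committed b=15)
Op 2: BEGIN: in_txn=True, pending={}
Op 3: UPDATE a=10 (pending; pending now {a=10})
Op 4: COMMIT: merged ['a'] into committed; committed now {a=10, b=15, c=8, d=9}
Op 5: BEGIN: in_txn=True, pending={}
Final committed: {a=10, b=15, c=8, d=9}

Answer: 10 15 8 9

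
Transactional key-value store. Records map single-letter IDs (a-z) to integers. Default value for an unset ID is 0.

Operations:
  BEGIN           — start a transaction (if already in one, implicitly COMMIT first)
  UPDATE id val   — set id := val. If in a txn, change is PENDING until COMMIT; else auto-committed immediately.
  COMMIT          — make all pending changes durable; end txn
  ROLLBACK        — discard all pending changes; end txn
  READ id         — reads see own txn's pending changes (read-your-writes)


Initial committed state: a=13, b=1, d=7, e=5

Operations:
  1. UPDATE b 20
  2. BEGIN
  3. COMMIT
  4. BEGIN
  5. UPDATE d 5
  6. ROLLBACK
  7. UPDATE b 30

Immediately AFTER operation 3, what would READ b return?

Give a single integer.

Initial committed: {a=13, b=1, d=7, e=5}
Op 1: UPDATE b=20 (auto-commit; committed b=20)
Op 2: BEGIN: in_txn=True, pending={}
Op 3: COMMIT: merged [] into committed; committed now {a=13, b=20, d=7, e=5}
After op 3: visible(b) = 20 (pending={}, committed={a=13, b=20, d=7, e=5})

Answer: 20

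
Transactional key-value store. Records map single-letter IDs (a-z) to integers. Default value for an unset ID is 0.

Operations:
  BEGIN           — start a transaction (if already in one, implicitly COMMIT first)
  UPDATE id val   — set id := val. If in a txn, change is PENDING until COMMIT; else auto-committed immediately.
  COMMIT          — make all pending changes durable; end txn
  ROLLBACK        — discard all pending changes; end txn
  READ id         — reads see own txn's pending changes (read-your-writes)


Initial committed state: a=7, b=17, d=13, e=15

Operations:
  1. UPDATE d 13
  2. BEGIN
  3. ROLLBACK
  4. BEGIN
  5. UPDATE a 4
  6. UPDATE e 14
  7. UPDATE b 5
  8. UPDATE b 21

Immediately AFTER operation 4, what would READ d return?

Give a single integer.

Answer: 13

Derivation:
Initial committed: {a=7, b=17, d=13, e=15}
Op 1: UPDATE d=13 (auto-commit; committed d=13)
Op 2: BEGIN: in_txn=True, pending={}
Op 3: ROLLBACK: discarded pending []; in_txn=False
Op 4: BEGIN: in_txn=True, pending={}
After op 4: visible(d) = 13 (pending={}, committed={a=7, b=17, d=13, e=15})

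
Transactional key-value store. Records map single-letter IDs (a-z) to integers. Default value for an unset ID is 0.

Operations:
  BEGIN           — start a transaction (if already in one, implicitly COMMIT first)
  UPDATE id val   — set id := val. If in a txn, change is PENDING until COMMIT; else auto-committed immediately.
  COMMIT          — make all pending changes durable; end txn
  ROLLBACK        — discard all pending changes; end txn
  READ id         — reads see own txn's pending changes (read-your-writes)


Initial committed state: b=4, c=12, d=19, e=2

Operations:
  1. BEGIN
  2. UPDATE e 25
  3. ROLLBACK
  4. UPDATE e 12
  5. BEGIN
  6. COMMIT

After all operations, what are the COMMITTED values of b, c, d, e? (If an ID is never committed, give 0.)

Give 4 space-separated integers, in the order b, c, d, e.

Initial committed: {b=4, c=12, d=19, e=2}
Op 1: BEGIN: in_txn=True, pending={}
Op 2: UPDATE e=25 (pending; pending now {e=25})
Op 3: ROLLBACK: discarded pending ['e']; in_txn=False
Op 4: UPDATE e=12 (auto-commit; committed e=12)
Op 5: BEGIN: in_txn=True, pending={}
Op 6: COMMIT: merged [] into committed; committed now {b=4, c=12, d=19, e=12}
Final committed: {b=4, c=12, d=19, e=12}

Answer: 4 12 19 12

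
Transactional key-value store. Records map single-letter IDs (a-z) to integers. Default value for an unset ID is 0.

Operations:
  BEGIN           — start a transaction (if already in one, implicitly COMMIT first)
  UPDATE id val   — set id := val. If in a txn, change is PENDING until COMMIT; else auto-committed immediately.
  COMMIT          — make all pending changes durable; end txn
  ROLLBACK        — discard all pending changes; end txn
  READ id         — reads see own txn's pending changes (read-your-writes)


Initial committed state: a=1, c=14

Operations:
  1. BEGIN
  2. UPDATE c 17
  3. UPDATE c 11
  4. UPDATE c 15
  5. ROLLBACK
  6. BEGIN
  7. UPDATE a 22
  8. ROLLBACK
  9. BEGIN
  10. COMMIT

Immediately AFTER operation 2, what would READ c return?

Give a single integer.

Initial committed: {a=1, c=14}
Op 1: BEGIN: in_txn=True, pending={}
Op 2: UPDATE c=17 (pending; pending now {c=17})
After op 2: visible(c) = 17 (pending={c=17}, committed={a=1, c=14})

Answer: 17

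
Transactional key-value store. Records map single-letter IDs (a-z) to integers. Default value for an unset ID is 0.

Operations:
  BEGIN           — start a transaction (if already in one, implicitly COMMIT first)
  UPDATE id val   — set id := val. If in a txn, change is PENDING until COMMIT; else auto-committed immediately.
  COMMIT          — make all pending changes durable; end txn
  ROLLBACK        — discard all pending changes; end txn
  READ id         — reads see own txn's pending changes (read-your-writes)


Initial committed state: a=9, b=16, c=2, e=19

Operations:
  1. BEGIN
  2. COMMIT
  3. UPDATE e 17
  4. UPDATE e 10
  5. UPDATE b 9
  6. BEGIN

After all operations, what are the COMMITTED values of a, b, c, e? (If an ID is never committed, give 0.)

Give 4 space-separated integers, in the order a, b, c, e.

Answer: 9 9 2 10

Derivation:
Initial committed: {a=9, b=16, c=2, e=19}
Op 1: BEGIN: in_txn=True, pending={}
Op 2: COMMIT: merged [] into committed; committed now {a=9, b=16, c=2, e=19}
Op 3: UPDATE e=17 (auto-commit; committed e=17)
Op 4: UPDATE e=10 (auto-commit; committed e=10)
Op 5: UPDATE b=9 (auto-commit; committed b=9)
Op 6: BEGIN: in_txn=True, pending={}
Final committed: {a=9, b=9, c=2, e=10}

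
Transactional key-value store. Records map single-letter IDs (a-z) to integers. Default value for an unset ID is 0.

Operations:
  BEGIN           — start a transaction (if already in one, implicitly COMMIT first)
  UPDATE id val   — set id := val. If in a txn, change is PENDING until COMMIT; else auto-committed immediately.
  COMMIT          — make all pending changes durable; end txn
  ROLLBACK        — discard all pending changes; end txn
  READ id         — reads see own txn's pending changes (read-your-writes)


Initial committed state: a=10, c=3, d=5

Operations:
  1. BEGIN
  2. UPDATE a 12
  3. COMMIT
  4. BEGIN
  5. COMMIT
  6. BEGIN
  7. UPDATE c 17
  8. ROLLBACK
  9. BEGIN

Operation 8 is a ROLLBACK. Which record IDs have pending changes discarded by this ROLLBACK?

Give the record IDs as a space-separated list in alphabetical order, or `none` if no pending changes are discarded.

Answer: c

Derivation:
Initial committed: {a=10, c=3, d=5}
Op 1: BEGIN: in_txn=True, pending={}
Op 2: UPDATE a=12 (pending; pending now {a=12})
Op 3: COMMIT: merged ['a'] into committed; committed now {a=12, c=3, d=5}
Op 4: BEGIN: in_txn=True, pending={}
Op 5: COMMIT: merged [] into committed; committed now {a=12, c=3, d=5}
Op 6: BEGIN: in_txn=True, pending={}
Op 7: UPDATE c=17 (pending; pending now {c=17})
Op 8: ROLLBACK: discarded pending ['c']; in_txn=False
Op 9: BEGIN: in_txn=True, pending={}
ROLLBACK at op 8 discards: ['c']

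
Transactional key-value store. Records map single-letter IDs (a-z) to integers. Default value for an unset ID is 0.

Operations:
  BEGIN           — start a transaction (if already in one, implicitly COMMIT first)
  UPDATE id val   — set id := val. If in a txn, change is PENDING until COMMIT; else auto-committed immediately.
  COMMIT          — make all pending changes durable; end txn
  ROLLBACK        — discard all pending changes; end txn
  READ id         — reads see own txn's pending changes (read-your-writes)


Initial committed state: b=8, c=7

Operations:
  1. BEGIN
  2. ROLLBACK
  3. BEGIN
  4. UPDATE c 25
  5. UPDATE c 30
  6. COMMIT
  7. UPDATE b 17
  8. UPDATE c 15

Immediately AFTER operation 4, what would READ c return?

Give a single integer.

Answer: 25

Derivation:
Initial committed: {b=8, c=7}
Op 1: BEGIN: in_txn=True, pending={}
Op 2: ROLLBACK: discarded pending []; in_txn=False
Op 3: BEGIN: in_txn=True, pending={}
Op 4: UPDATE c=25 (pending; pending now {c=25})
After op 4: visible(c) = 25 (pending={c=25}, committed={b=8, c=7})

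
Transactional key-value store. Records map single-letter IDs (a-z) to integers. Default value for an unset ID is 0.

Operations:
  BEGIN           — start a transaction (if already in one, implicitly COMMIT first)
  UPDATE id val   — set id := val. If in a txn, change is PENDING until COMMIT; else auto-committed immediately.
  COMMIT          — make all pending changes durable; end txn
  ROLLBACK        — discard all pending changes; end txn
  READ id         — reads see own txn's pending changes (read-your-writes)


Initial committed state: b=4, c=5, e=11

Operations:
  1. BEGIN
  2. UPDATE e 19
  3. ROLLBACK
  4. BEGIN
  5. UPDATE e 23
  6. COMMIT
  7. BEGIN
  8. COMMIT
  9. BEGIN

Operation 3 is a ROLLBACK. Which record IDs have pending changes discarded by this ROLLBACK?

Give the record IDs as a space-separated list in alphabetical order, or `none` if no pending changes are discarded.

Initial committed: {b=4, c=5, e=11}
Op 1: BEGIN: in_txn=True, pending={}
Op 2: UPDATE e=19 (pending; pending now {e=19})
Op 3: ROLLBACK: discarded pending ['e']; in_txn=False
Op 4: BEGIN: in_txn=True, pending={}
Op 5: UPDATE e=23 (pending; pending now {e=23})
Op 6: COMMIT: merged ['e'] into committed; committed now {b=4, c=5, e=23}
Op 7: BEGIN: in_txn=True, pending={}
Op 8: COMMIT: merged [] into committed; committed now {b=4, c=5, e=23}
Op 9: BEGIN: in_txn=True, pending={}
ROLLBACK at op 3 discards: ['e']

Answer: e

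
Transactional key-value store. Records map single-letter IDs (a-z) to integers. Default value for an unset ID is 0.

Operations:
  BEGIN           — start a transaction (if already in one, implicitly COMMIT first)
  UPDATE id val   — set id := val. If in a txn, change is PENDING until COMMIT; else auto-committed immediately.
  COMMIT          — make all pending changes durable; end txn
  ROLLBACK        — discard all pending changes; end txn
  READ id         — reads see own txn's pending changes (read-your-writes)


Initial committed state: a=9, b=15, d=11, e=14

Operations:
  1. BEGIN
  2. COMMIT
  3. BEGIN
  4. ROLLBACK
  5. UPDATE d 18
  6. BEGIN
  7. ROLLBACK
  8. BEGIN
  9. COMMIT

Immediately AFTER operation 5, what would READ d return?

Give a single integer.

Initial committed: {a=9, b=15, d=11, e=14}
Op 1: BEGIN: in_txn=True, pending={}
Op 2: COMMIT: merged [] into committed; committed now {a=9, b=15, d=11, e=14}
Op 3: BEGIN: in_txn=True, pending={}
Op 4: ROLLBACK: discarded pending []; in_txn=False
Op 5: UPDATE d=18 (auto-commit; committed d=18)
After op 5: visible(d) = 18 (pending={}, committed={a=9, b=15, d=18, e=14})

Answer: 18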